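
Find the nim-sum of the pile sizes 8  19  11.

16

Write each in binary and XOR column by column:
  01000  (8)
  10011  (19)
  01011  (11)
  -----
  10000  (16)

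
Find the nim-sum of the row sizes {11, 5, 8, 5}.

3

Nim-sum: 11 ⊕ 5 ⊕ 8 ⊕ 5 = 3.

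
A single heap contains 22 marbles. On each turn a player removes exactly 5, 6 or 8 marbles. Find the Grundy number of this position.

1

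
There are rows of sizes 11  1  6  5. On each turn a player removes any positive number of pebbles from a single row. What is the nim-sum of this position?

Bitwise XOR of the heap sizes:
  1011  (11)
  0001  (1)
  0110  (6)
  0101  (5)
  ----
  1001  (9)

9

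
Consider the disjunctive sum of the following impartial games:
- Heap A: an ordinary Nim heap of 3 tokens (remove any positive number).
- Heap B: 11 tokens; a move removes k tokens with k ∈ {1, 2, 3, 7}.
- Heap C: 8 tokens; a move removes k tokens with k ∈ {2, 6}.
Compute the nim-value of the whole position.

Heap A is a plain Nim heap of size 3, so its Grundy value is 3.
Build the Grundy sequence for heap B with g(k) = mex{g(k−s) : s ∈ {1, 2, 3, 7}, s ≤ k}:
g(0) = mex{} = 0
g(1) = mex{0} = 1
g(2) = mex{0,1} = 2
g(3) = mex{0,1,2} = 3
g(4) = mex{1,2,3} = 0
g(5) = mex{0,2,3} = 1
g(6) = mex{0,1,3} = 2
g(7) = mex{0,1,2} = 3
g(8) = mex{1,2,3} = 0
g(9) = mex{0,2,3} = 1
g(10) = mex{0,1,3} = 2
g(11) = mex{0,1,2} = 3
So g(11) = 3.
Grundy values for heap C (subtraction set {2, 6}):
g(0) = mex{} = 0
g(1) = mex{} = 0
g(2) = mex{0} = 1
g(3) = mex{0} = 1
g(4) = mex{1} = 0
g(5) = mex{1} = 0
g(6) = mex{0} = 1
g(7) = mex{0} = 1
g(8) = mex{1} = 0
So g(8) = 0.
The value of a disjunctive sum is the nim-sum of the parts.
Combined value = 3 ⊕ 3 ⊕ 0 = 0.

0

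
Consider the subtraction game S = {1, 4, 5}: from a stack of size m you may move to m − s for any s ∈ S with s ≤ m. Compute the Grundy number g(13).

Build the Grundy sequence with g(k) = mex{g(k−s) : s ∈ {1, 4, 5}, s ≤ k}:
k:     0  1  2  3  4  5  6  7  8  9 10 11 12 13
g(k):  0  1  0  1  2  3  2  3  0  1  0  1  2  3
So g(13) = 3.

3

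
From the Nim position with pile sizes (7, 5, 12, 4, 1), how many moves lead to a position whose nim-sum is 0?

1

Nim-sum: 7 XOR 5 XOR 12 XOR 4 XOR 1 = 11.
The overall nim-sum is X = 11. A pile of size p has a winning move iff p XOR X < p (reduce it to p XOR X).
  7: 7 XOR 11 = 12 ≥ 7 — no move.
  5: 5 XOR 11 = 14 ≥ 5 — no move.
  12: 12 XOR 11 = 7 < 12 — winning move (to 7).
  4: 4 XOR 11 = 15 ≥ 4 — no move.
  1: 1 XOR 11 = 10 ≥ 1 — no move.
That gives 1 winning move.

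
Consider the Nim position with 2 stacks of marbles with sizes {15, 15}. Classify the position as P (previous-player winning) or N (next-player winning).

P-position

Nim-sum: 15 XOR 15 = 0.
The nim-sum is 0, so this is a P-position: the player to move is in a losing position under optimal play.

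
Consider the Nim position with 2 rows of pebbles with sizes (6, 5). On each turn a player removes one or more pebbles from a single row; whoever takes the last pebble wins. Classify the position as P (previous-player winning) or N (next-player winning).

N-position

Compute the nim-sum pairwise:
6 XOR 5 = 3
The nim-sum is 3 ≠ 0, so this is an N-position: the player to move can win.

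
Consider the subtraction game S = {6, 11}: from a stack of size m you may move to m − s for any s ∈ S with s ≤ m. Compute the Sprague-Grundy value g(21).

0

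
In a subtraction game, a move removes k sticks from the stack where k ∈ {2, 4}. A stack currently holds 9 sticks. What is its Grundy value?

Build the Grundy sequence with g(k) = mex{g(k−s) : s ∈ {2, 4}, s ≤ k}:
g(0) = mex{} = 0
g(1) = mex{} = 0
g(2) = mex{0} = 1
g(3) = mex{0} = 1
g(4) = mex{0,1} = 2
g(5) = mex{0,1} = 2
g(6) = mex{1,2} = 0
g(7) = mex{1,2} = 0
g(8) = mex{0,2} = 1
g(9) = mex{0,2} = 1
So g(9) = 1.

1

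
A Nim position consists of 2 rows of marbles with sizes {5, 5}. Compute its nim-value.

Compute the nim-sum pairwise:
5 XOR 5 = 0

0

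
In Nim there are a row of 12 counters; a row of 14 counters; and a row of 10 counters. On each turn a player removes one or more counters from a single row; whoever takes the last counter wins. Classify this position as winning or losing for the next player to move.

Compute the nim-sum pairwise:
12 XOR 14 = 2
2 XOR 10 = 8
The nim-sum is 8 ≠ 0, so this is an N-position: the player to move can win.

Winning position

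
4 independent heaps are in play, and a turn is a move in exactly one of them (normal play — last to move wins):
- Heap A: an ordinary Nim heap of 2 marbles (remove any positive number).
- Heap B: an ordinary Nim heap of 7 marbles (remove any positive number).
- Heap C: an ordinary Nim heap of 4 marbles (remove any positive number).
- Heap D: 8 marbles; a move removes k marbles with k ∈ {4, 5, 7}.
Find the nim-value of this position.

Heap A is a plain Nim heap of size 2, so its Grundy value is 2.
Heap B is a plain Nim heap of size 7, so its Grundy value is 7.
Heap C is a plain Nim heap of size 4, so its Grundy value is 4.
Grundy values for heap D (subtraction set {4, 5, 7}):
g(0) = mex{} = 0
g(1) = mex{} = 0
g(2) = mex{} = 0
g(3) = mex{} = 0
g(4) = mex{0} = 1
g(5) = mex{0} = 1
g(6) = mex{0} = 1
g(7) = mex{0} = 1
g(8) = mex{0,1} = 2
So g(8) = 2.
The value of a disjunctive sum is the nim-sum of the parts.
Combined value = 2 XOR 7 XOR 4 XOR 2 = 3.

3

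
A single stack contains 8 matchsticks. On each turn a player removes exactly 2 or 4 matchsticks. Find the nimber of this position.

1

Grundy values for subtraction set {2, 4}:
g(0) = mex{} = 0
g(1) = mex{} = 0
g(2) = mex{0} = 1
g(3) = mex{0} = 1
g(4) = mex{0,1} = 2
g(5) = mex{0,1} = 2
g(6) = mex{1,2} = 0
g(7) = mex{1,2} = 0
g(8) = mex{0,2} = 1
So g(8) = 1.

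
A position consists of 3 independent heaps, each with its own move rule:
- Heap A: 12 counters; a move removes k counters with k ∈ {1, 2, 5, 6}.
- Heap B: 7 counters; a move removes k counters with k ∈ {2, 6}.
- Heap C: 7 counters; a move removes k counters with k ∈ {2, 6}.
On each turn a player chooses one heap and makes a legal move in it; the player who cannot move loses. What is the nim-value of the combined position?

For heap A, compute g(0), g(1), … with moves {1, 2, 5, 6}:
g(0) = mex{} = 0
g(1) = mex{0} = 1
g(2) = mex{0,1} = 2
g(3) = mex{1,2} = 0
g(4) = mex{0,2} = 1
g(5) = mex{0,1} = 2
g(6) = mex{0,1,2} = 3
g(7) = mex{1,2,3} = 0
g(8) = mex{0,2,3} = 1
g(9) = mex{0,1} = 2
g(10) = mex{1,2} = 0
g(11) = mex{0,2,3} = 1
g(12) = mex{0,1,3} = 2
So g(12) = 2.
Grundy values for heap B (subtraction set {2, 6}):
g(0) = mex{} = 0
g(1) = mex{} = 0
g(2) = mex{0} = 1
g(3) = mex{0} = 1
g(4) = mex{1} = 0
g(5) = mex{1} = 0
g(6) = mex{0} = 1
g(7) = mex{0} = 1
So g(7) = 1.
Grundy values for heap C (subtraction set {2, 6}):
k:     0  1  2  3  4  5  6  7
g(k):  0  0  1  1  0  0  1  1
So g(7) = 1.
The value of a disjunctive sum is the nim-sum of the parts.
Combined value = 2 ⊕ 1 ⊕ 1 = 2.

2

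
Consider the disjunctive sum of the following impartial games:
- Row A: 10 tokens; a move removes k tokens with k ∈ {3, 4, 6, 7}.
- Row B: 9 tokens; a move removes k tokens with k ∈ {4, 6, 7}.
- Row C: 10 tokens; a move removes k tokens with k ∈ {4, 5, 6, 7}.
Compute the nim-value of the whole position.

0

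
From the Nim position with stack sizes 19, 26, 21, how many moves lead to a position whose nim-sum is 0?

3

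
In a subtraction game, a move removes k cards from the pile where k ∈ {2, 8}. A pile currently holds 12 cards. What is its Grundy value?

1

Grundy values for subtraction set {2, 8}:
k:     0  1  2  3  4  5  6  7  8  9 10 11 12
g(k):  0  0  1  1  0  0  1  1  2  2  0  0  1
So g(12) = 1.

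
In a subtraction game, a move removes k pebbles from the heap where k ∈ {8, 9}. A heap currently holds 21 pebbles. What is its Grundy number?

0

Build the Grundy sequence with g(k) = mex{g(k−s) : s ∈ {8, 9}, s ≤ k}:
k:     0  1  2  3  4  5  6  7  8  9 10 11 12 13 14 15 16 17 18 19 20 21
g(k):  0  0  0  0  0  0  0  0  1  1  1  1  1  1  1  1  2  0  0  0  0  0
So g(21) = 0.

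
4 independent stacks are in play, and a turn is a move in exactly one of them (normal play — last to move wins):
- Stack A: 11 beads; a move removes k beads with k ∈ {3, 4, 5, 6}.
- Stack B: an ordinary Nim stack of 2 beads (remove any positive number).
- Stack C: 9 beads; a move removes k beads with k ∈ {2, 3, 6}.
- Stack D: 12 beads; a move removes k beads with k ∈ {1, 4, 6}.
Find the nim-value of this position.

Build the Grundy sequence for stack A with g(k) = mex{g(k−s) : s ∈ {3, 4, 5, 6}, s ≤ k}:
k:     0  1  2  3  4  5  6  7  8  9 10 11
g(k):  0  0  0  1  1  1  2  2  2  0  0  0
So g(11) = 0.
Stack B is a plain Nim stack of size 2, so its Grundy value is 2.
For stack C, compute g(0), g(1), … with moves {2, 3, 6}:
k:     0  1  2  3  4  5  6  7  8  9
g(k):  0  0  1  1  2  0  3  1  2  0
So g(9) = 0.
Grundy values for stack D (subtraction set {1, 4, 6}):
g(0) = mex{} = 0
g(1) = mex{0} = 1
g(2) = mex{1} = 0
g(3) = mex{0} = 1
g(4) = mex{0,1} = 2
g(5) = mex{1,2} = 0
g(6) = mex{0} = 1
g(7) = mex{1} = 0
g(8) = mex{0,2} = 1
g(9) = mex{0,1} = 2
g(10) = mex{1,2} = 0
g(11) = mex{0} = 1
g(12) = mex{1} = 0
So g(12) = 0.
The value of a disjunctive sum is the nim-sum of the parts.
Combined value = 0 ⊕ 2 ⊕ 0 ⊕ 0 = 2.

2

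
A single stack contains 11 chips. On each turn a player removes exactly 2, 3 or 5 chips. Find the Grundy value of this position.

Build the Grundy sequence with g(k) = mex{g(k−s) : s ∈ {2, 3, 5}, s ≤ k}:
k:     0  1  2  3  4  5  6  7  8  9 10 11
g(k):  0  0  1  1  2  2  3  0  0  1  1  2
So g(11) = 2.

2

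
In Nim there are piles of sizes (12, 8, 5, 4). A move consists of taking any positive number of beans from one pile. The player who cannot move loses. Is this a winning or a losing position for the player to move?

Nim-sum: 12 ^ 8 ^ 5 ^ 4 = 5.
The nim-sum is 5 ≠ 0, so this is an N-position: the player to move can win.

Winning position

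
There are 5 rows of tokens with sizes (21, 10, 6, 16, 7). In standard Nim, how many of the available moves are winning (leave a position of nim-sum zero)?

1

Bitwise XOR of the heap sizes:
  10101  (21)
  01010  (10)
  00110  (6)
  10000  (16)
  00111  (7)
  -----
  01110  (14)
The overall nim-sum is X = 14. A row of size p has a winning move iff p XOR X < p (reduce it to p XOR X).
  21: 21 XOR 14 = 27 ≥ 21 — no move.
  10: 10 XOR 14 = 4 < 10 — winning move (to 4).
  6: 6 XOR 14 = 8 ≥ 6 — no move.
  16: 16 XOR 14 = 30 ≥ 16 — no move.
  7: 7 XOR 14 = 9 ≥ 7 — no move.
That gives 1 winning move.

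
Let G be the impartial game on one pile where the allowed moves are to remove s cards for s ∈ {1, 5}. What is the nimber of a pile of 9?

1

Compute g(0), g(1), … for moves {1, 5}:
g(0) = mex{} = 0
g(1) = mex{0} = 1
g(2) = mex{1} = 0
g(3) = mex{0} = 1
g(4) = mex{1} = 0
g(5) = mex{0} = 1
g(6) = mex{1} = 0
g(7) = mex{0} = 1
g(8) = mex{1} = 0
g(9) = mex{0} = 1
So g(9) = 1.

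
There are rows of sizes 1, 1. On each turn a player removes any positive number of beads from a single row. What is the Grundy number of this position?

Compute the nim-sum pairwise:
1 ⊕ 1 = 0

0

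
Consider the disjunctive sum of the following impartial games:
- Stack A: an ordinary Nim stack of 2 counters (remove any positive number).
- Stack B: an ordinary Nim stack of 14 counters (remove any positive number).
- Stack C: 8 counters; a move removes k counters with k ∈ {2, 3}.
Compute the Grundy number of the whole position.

13

Stack A is a plain Nim stack of size 2, so its Grundy value is 2.
Stack B is a plain Nim stack of size 14, so its Grundy value is 14.
Grundy values for stack C (subtraction set {2, 3}):
g(0) = mex{} = 0
g(1) = mex{} = 0
g(2) = mex{0} = 1
g(3) = mex{0} = 1
g(4) = mex{0,1} = 2
g(5) = mex{1} = 0
g(6) = mex{1,2} = 0
g(7) = mex{0,2} = 1
g(8) = mex{0} = 1
So g(8) = 1.
By the Sprague-Grundy theorem, the Grundy value of a sum of independent games is the XOR of the component values.
Combined value = 2 ⊕ 14 ⊕ 1 = 13.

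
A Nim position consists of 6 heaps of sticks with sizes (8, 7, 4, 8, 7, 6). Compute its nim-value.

Nim-sum: 8 ⊕ 7 ⊕ 4 ⊕ 8 ⊕ 7 ⊕ 6 = 2.

2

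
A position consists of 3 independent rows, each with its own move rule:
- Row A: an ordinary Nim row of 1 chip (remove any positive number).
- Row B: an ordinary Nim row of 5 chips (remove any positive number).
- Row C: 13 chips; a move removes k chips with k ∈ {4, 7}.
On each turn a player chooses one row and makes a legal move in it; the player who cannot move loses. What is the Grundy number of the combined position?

4

Row A is a plain Nim row of size 1, so its Grundy value is 1.
Row B is a plain Nim row of size 5, so its Grundy value is 5.
For row C, compute g(0), g(1), … with moves {4, 7}:
k:     0  1  2  3  4  5  6  7  8  9 10 11 12 13
g(k):  0  0  0  0  1  1  1  1  2  2  2  0  0  0
So g(13) = 0.
By the Sprague-Grundy theorem, the Grundy value of a sum of independent games is the XOR of the component values.
Combined value = 1 XOR 5 XOR 0 = 4.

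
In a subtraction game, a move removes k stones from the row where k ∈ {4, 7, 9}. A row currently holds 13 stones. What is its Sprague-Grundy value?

Compute g(0), g(1), … for moves {4, 7, 9}:
k:     0  1  2  3  4  5  6  7  8  9 10 11 12 13
g(k):  0  0  0  0  1  1  1  1  2  2  2  2  3  0
So g(13) = 0.

0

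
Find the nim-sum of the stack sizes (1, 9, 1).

Nim-sum: 1 ⊕ 9 ⊕ 1 = 9.

9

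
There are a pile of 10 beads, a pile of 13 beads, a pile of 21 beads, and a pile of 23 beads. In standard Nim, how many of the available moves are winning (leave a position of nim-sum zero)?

Write each in binary and XOR column by column:
  01010  (10)
  01101  (13)
  10101  (21)
  10111  (23)
  -----
  00101  (5)
The overall nim-sum is X = 5. A pile of size p has a winning move iff p XOR X < p (reduce it to p XOR X).
  10: 10 XOR 5 = 15 ≥ 10 — no move.
  13: 13 XOR 5 = 8 < 13 — winning move (to 8).
  21: 21 XOR 5 = 16 < 21 — winning move (to 16).
  23: 23 XOR 5 = 18 < 23 — winning move (to 18).
That gives 3 winning moves.

3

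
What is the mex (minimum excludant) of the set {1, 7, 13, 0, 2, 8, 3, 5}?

The values 0, 1, 2, 3 are all present; 4 is the first non-negative integer missing from the set.

4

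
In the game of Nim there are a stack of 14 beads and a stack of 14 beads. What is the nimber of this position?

0

Compute the nim-sum pairwise:
14 ^ 14 = 0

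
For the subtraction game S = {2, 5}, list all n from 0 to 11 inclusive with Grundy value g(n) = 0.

Build the Grundy sequence with g(k) = mex{g(k−s) : s ∈ {2, 5}, s ≤ k}:
k:     0  1  2  3  4  5  6  7  8  9 10 11
g(k):  0  0  1  1  0  2  1  0  0  1  1  0
The P-positions (g = 0) in 0..11 are 0, 1, 4, 7, 8, 11.

0, 1, 4, 7, 8, 11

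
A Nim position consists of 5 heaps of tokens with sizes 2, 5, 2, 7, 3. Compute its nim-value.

Bitwise XOR of the heap sizes:
  010  (2)
  101  (5)
  010  (2)
  111  (7)
  011  (3)
  ---
  001  (1)

1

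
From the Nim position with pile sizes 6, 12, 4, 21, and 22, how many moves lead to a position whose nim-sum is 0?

Compute the nim-sum pairwise:
6 ⊕ 12 = 10
10 ⊕ 4 = 14
14 ⊕ 21 = 27
27 ⊕ 22 = 13
The overall nim-sum is X = 13. A pile of size p has a winning move iff p XOR X < p (reduce it to p XOR X).
  6: 6 XOR 13 = 11 ≥ 6 — no move.
  12: 12 XOR 13 = 1 < 12 — winning move (to 1).
  4: 4 XOR 13 = 9 ≥ 4 — no move.
  21: 21 XOR 13 = 24 ≥ 21 — no move.
  22: 22 XOR 13 = 27 ≥ 22 — no move.
That gives 1 winning move.

1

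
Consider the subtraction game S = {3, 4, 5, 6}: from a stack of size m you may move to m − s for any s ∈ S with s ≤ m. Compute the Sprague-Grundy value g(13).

1

Compute g(0), g(1), … for moves {3, 4, 5, 6}:
k:     0  1  2  3  4  5  6  7  8  9 10 11 12 13
g(k):  0  0  0  1  1  1  2  2  2  0  0  0  1  1
So g(13) = 1.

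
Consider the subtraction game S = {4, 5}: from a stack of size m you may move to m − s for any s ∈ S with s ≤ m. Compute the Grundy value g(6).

Grundy values for subtraction set {4, 5}:
g(0) = mex{} = 0
g(1) = mex{} = 0
g(2) = mex{} = 0
g(3) = mex{} = 0
g(4) = mex{0} = 1
g(5) = mex{0} = 1
g(6) = mex{0} = 1
So g(6) = 1.

1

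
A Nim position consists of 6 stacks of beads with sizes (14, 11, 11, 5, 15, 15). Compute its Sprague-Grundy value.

Write each in binary and XOR column by column:
  1110  (14)
  1011  (11)
  1011  (11)
  0101  (5)
  1111  (15)
  1111  (15)
  ----
  1011  (11)

11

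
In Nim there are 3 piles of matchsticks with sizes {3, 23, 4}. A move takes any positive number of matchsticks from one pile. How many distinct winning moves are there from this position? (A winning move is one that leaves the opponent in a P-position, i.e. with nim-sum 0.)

1

Nim-sum: 3 ^ 23 ^ 4 = 16.
The overall nim-sum is X = 16. A pile of size p has a winning move iff p XOR X < p (reduce it to p XOR X).
  3: 3 XOR 16 = 19 ≥ 3 — no move.
  23: 23 XOR 16 = 7 < 23 — winning move (to 7).
  4: 4 XOR 16 = 20 ≥ 4 — no move.
That gives 1 winning move.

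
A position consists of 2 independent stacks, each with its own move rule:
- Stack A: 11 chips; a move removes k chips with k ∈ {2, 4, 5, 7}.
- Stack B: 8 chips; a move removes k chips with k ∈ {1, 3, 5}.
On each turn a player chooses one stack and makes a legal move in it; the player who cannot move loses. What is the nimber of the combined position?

1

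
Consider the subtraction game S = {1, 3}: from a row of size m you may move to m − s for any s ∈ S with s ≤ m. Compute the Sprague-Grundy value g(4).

Grundy values for subtraction set {1, 3}:
g(0) = mex{} = 0
g(1) = mex{0} = 1
g(2) = mex{1} = 0
g(3) = mex{0} = 1
g(4) = mex{1} = 0
So g(4) = 0.

0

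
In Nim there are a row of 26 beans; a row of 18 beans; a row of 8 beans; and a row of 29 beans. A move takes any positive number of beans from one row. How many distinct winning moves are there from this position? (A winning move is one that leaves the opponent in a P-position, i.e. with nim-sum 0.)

Bitwise XOR of the heap sizes:
  11010  (26)
  10010  (18)
  01000  (8)
  11101  (29)
  -----
  11101  (29)
The overall nim-sum is X = 29. A row of size p has a winning move iff p XOR X < p (reduce it to p XOR X).
  26: 26 XOR 29 = 7 < 26 — winning move (to 7).
  18: 18 XOR 29 = 15 < 18 — winning move (to 15).
  8: 8 XOR 29 = 21 ≥ 8 — no move.
  29: 29 XOR 29 = 0 < 29 — winning move (to 0).
That gives 3 winning moves.

3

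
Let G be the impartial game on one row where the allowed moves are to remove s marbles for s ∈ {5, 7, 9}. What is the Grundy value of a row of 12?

2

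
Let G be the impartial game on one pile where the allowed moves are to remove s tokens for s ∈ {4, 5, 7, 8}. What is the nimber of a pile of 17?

Build the Grundy sequence with g(k) = mex{g(k−s) : s ∈ {4, 5, 7, 8}, s ≤ k}:
k:     0  1  2  3  4  5  6  7  8  9 10 11 12 13 14 15 16 17
g(k):  0  0  0  0  1  1  1  1  2  2  2  2  0  0  0  0  1  1
So g(17) = 1.

1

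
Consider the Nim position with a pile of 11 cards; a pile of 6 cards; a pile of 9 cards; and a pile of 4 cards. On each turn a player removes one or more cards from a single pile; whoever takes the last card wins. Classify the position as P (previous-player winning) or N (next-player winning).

Nim-sum: 11 XOR 6 XOR 9 XOR 4 = 0.
The nim-sum is 0, so this is a P-position: the player to move is in a losing position under optimal play.

P-position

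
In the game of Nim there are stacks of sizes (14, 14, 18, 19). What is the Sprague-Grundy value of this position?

Compute the nim-sum pairwise:
14 XOR 14 = 0
0 XOR 18 = 18
18 XOR 19 = 1

1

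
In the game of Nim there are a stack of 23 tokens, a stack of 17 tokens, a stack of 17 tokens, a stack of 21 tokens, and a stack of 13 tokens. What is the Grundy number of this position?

Nim-sum: 23 ⊕ 17 ⊕ 17 ⊕ 21 ⊕ 13 = 15.

15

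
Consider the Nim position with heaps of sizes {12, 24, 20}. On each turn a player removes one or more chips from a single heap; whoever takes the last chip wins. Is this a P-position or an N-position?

Bitwise XOR of the heap sizes:
  01100  (12)
  11000  (24)
  10100  (20)
  -----
  00000  (0)
The nim-sum is 0, so this is a P-position: the player to move is in a losing position under optimal play.

P-position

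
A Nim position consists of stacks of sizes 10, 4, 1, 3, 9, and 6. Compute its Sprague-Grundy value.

3

In binary:
  1010  (10)
  0100  (4)
  0001  (1)
  0011  (3)
  1001  (9)
  0110  (6)
  ----
  0011  (3)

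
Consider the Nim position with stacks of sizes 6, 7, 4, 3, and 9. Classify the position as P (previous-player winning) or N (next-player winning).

In binary:
  0110  (6)
  0111  (7)
  0100  (4)
  0011  (3)
  1001  (9)
  ----
  1111  (15)
The nim-sum is 15 ≠ 0, so this is an N-position: the player to move can win.

N-position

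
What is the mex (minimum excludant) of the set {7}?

0 is not in the set, so the mex is 0.

0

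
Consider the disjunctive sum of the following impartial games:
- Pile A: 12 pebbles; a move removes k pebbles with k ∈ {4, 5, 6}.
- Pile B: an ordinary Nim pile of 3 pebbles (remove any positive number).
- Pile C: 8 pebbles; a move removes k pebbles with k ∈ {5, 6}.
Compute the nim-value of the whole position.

2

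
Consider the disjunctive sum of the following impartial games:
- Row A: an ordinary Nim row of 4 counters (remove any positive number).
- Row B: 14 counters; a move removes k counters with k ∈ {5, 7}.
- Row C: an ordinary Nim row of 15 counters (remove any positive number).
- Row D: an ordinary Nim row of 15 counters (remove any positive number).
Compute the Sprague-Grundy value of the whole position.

4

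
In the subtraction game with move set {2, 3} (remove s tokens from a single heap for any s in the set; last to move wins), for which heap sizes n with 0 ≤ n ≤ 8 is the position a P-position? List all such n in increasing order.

0, 1, 5, 6

Build the Grundy sequence with g(k) = mex{g(k−s) : s ∈ {2, 3}, s ≤ k}:
g(0) = mex{} = 0
g(1) = mex{} = 0
g(2) = mex{0} = 1
g(3) = mex{0} = 1
g(4) = mex{0,1} = 2
g(5) = mex{1} = 0
g(6) = mex{1,2} = 0
g(7) = mex{0,2} = 1
g(8) = mex{0} = 1
The P-positions (g = 0) in 0..8 are 0, 1, 5, 6.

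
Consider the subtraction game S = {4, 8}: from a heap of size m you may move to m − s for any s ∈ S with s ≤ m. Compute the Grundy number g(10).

Compute g(0), g(1), … for moves {4, 8}:
g(0) = mex{} = 0
g(1) = mex{} = 0
g(2) = mex{} = 0
g(3) = mex{} = 0
g(4) = mex{0} = 1
g(5) = mex{0} = 1
g(6) = mex{0} = 1
g(7) = mex{0} = 1
g(8) = mex{0,1} = 2
g(9) = mex{0,1} = 2
g(10) = mex{0,1} = 2
So g(10) = 2.

2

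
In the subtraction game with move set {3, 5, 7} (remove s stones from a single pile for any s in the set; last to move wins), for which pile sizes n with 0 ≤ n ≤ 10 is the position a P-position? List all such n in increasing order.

Grundy values for subtraction set {3, 5, 7}:
g(0) = mex{} = 0
g(1) = mex{} = 0
g(2) = mex{} = 0
g(3) = mex{0} = 1
g(4) = mex{0} = 1
g(5) = mex{0} = 1
g(6) = mex{0,1} = 2
g(7) = mex{0,1} = 2
g(8) = mex{0,1} = 2
g(9) = mex{0,1,2} = 3
g(10) = mex{1,2} = 0
The P-positions (g = 0) in 0..10 are 0, 1, 2, 10.

0, 1, 2, 10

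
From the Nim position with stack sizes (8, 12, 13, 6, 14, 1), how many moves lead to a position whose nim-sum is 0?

Nim-sum: 8 XOR 12 XOR 13 XOR 6 XOR 14 XOR 1 = 0.
The nim-sum is already 0, so every move leaves a nonzero nim-sum — there are no winning moves.

0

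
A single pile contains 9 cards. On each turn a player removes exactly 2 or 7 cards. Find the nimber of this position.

Build the Grundy sequence with g(k) = mex{g(k−s) : s ∈ {2, 7}, s ≤ k}:
k:     0  1  2  3  4  5  6  7  8  9
g(k):  0  0  1  1  0  0  1  1  2  0
So g(9) = 0.

0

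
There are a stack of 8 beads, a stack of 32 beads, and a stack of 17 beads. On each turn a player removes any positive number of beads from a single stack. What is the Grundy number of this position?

57

Compute the nim-sum pairwise:
8 ^ 32 = 40
40 ^ 17 = 57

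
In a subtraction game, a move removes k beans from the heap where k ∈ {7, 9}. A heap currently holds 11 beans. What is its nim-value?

Compute g(0), g(1), … for moves {7, 9}:
g(0) = mex{} = 0
g(1) = mex{} = 0
g(2) = mex{} = 0
g(3) = mex{} = 0
g(4) = mex{} = 0
g(5) = mex{} = 0
g(6) = mex{} = 0
g(7) = mex{0} = 1
g(8) = mex{0} = 1
g(9) = mex{0} = 1
g(10) = mex{0} = 1
g(11) = mex{0} = 1
So g(11) = 1.

1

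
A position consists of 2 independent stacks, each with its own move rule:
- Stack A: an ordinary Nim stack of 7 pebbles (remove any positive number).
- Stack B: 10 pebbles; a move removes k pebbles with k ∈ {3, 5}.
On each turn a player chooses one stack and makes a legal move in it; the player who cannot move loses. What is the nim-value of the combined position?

Stack A is a plain Nim stack of size 7, so its Grundy value is 7.
Grundy values for stack B (subtraction set {3, 5}):
g(0) = mex{} = 0
g(1) = mex{} = 0
g(2) = mex{} = 0
g(3) = mex{0} = 1
g(4) = mex{0} = 1
g(5) = mex{0} = 1
g(6) = mex{0,1} = 2
g(7) = mex{0,1} = 2
g(8) = mex{1} = 0
g(9) = mex{1,2} = 0
g(10) = mex{1,2} = 0
So g(10) = 0.
The value of a disjunctive sum is the nim-sum of the parts.
Combined value = 7 XOR 0 = 7.

7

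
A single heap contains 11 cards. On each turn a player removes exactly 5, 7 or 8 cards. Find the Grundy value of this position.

Grundy values for subtraction set {5, 7, 8}:
k:     0  1  2  3  4  5  6  7  8  9 10 11
g(k):  0  0  0  0  0  1  1  1  1  1  2  2
So g(11) = 2.

2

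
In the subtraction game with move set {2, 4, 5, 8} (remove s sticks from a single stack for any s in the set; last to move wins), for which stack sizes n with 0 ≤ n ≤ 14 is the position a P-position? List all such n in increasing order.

0, 1, 7, 10, 13

Compute g(0), g(1), … for moves {2, 4, 5, 8}:
k:     0  1  2  3  4  5  6  7  8  9 10 11 12 13 14
g(k):  0  0  1  1  2  2  3  0  4  1  0  2  1  0  2
The P-positions (g = 0) in 0..14 are 0, 1, 7, 10, 13.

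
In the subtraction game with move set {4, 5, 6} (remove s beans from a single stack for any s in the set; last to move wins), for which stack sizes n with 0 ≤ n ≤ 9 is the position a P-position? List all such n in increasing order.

Build the Grundy sequence with g(k) = mex{g(k−s) : s ∈ {4, 5, 6}, s ≤ k}:
g(0) = mex{} = 0
g(1) = mex{} = 0
g(2) = mex{} = 0
g(3) = mex{} = 0
g(4) = mex{0} = 1
g(5) = mex{0} = 1
g(6) = mex{0} = 1
g(7) = mex{0} = 1
g(8) = mex{0,1} = 2
g(9) = mex{0,1} = 2
The P-positions (g = 0) in 0..9 are 0, 1, 2, 3.

0, 1, 2, 3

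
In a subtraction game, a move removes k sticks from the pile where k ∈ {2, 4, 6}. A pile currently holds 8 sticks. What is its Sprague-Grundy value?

Grundy values for subtraction set {2, 4, 6}:
k:     0  1  2  3  4  5  6  7  8
g(k):  0  0  1  1  2  2  3  3  0
So g(8) = 0.

0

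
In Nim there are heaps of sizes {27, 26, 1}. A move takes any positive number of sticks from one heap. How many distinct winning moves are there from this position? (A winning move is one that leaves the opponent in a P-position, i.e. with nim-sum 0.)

Compute the nim-sum pairwise:
27 XOR 26 = 1
1 XOR 1 = 0
The nim-sum is already 0, so every move leaves a nonzero nim-sum — there are no winning moves.

0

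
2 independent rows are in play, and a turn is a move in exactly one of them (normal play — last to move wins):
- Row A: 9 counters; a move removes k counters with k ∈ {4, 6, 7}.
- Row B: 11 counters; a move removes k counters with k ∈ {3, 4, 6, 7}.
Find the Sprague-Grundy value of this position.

2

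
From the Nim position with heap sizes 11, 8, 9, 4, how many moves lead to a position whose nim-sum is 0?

Compute the nim-sum pairwise:
11 XOR 8 = 3
3 XOR 9 = 10
10 XOR 4 = 14
The overall nim-sum is X = 14. A heap of size p has a winning move iff p XOR X < p (reduce it to p XOR X).
  11: 11 XOR 14 = 5 < 11 — winning move (to 5).
  8: 8 XOR 14 = 6 < 8 — winning move (to 6).
  9: 9 XOR 14 = 7 < 9 — winning move (to 7).
  4: 4 XOR 14 = 10 ≥ 4 — no move.
That gives 3 winning moves.

3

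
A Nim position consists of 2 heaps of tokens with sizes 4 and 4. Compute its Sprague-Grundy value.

Nim-sum: 4 ⊕ 4 = 0.

0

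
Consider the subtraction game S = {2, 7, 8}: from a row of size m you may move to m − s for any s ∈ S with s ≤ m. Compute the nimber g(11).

3

Compute g(0), g(1), … for moves {2, 7, 8}:
g(0) = mex{} = 0
g(1) = mex{} = 0
g(2) = mex{0} = 1
g(3) = mex{0} = 1
g(4) = mex{1} = 0
g(5) = mex{1} = 0
g(6) = mex{0} = 1
g(7) = mex{0} = 1
g(8) = mex{0,1} = 2
g(9) = mex{0,1} = 2
g(10) = mex{1,2} = 0
g(11) = mex{0,1,2} = 3
So g(11) = 3.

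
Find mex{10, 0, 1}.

2

The values 0, 1 are all present; 2 is the first non-negative integer missing from the set.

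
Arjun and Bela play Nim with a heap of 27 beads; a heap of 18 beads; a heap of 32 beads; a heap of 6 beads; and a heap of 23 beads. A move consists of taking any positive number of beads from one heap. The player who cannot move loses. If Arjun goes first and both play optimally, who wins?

Arjun wins

Write each in binary and XOR column by column:
  011011  (27)
  010010  (18)
  100000  (32)
  000110  (6)
  010111  (23)
  ------
  111000  (56)
The nim-sum is 56 ≠ 0, so this is an N-position: the player to move can win; Arjun has a winning move.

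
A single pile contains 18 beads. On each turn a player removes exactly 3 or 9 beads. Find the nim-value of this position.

0

Build the Grundy sequence with g(k) = mex{g(k−s) : s ∈ {3, 9}, s ≤ k}:
k:     0  1  2  3  4  5  6  7  8  9 10 11 12 13 14 15 16 17 18
g(k):  0  0  0  1  1  1  0  0  0  1  1  1  0  0  0  1  1  1  0
So g(18) = 0.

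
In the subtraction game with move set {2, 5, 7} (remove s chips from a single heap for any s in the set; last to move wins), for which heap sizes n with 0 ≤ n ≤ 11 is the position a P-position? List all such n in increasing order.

0, 1, 4, 10

Grundy values for subtraction set {2, 5, 7}:
k:     0  1  2  3  4  5  6  7  8  9 10 11
g(k):  0  0  1  1  0  2  1  3  2  2  0  3
The P-positions (g = 0) in 0..11 are 0, 1, 4, 10.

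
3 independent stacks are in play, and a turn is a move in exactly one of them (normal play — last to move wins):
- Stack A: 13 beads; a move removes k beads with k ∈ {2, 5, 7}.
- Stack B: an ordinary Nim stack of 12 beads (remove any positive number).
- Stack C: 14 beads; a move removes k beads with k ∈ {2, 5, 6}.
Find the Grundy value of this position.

For stack A, compute g(0), g(1), … with moves {2, 5, 7}:
g(0) = mex{} = 0
g(1) = mex{} = 0
g(2) = mex{0} = 1
g(3) = mex{0} = 1
g(4) = mex{1} = 0
g(5) = mex{0,1} = 2
g(6) = mex{0} = 1
g(7) = mex{0,1,2} = 3
g(8) = mex{0,1} = 2
g(9) = mex{0,1,3} = 2
g(10) = mex{1,2} = 0
g(11) = mex{0,1,2} = 3
g(12) = mex{0,2,3} = 1
g(13) = mex{1,2,3} = 0
So g(13) = 0.
Stack B is a plain Nim stack of size 12, so its Grundy value is 12.
Grundy values for stack C (subtraction set {2, 5, 6}):
k:     0  1  2  3  4  5  6  7  8  9 10 11 12 13 14
g(k):  0  0  1  1  0  2  1  3  0  2  1  0  0  1  1
So g(14) = 1.
By the Sprague-Grundy theorem, the Grundy value of a sum of independent games is the XOR of the component values.
Combined value = 0 XOR 12 XOR 1 = 13.

13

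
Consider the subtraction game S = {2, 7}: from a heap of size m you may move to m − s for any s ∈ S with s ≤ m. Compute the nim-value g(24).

1

Grundy values for subtraction set {2, 7}:
k:     0  1  2  3  4  5  6  7  8  9 10 11 12 13 14 15 16 17 18 19 20 21 22 23 24
g(k):  0  0  1  1  0  0  1  1  2  0  0  1  1  0  0  1  1  2  0  0  1  1  0  0  1
So g(24) = 1.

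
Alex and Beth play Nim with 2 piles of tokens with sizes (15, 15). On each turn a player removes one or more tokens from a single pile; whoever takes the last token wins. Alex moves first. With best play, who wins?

Beth wins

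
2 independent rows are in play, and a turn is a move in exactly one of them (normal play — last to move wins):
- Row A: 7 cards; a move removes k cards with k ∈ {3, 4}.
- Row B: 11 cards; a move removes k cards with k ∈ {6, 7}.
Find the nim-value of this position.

Grundy values for row A (subtraction set {3, 4}):
k:     0  1  2  3  4  5  6  7
g(k):  0  0  0  1  1  1  2  0
So g(7) = 0.
Grundy values for row B (subtraction set {6, 7}):
k:     0  1  2  3  4  5  6  7  8  9 10 11
g(k):  0  0  0  0  0  0  1  1  1  1  1  1
So g(11) = 1.
By the Sprague-Grundy theorem, the Grundy value of a sum of independent games is the XOR of the component values.
Combined value = 0 ⊕ 1 = 1.

1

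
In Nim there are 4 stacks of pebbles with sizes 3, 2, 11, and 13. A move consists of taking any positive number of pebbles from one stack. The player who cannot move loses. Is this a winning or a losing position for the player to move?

Winning position

In binary:
  0011  (3)
  0010  (2)
  1011  (11)
  1101  (13)
  ----
  0111  (7)
The nim-sum is 7 ≠ 0, so this is an N-position: the player to move can win.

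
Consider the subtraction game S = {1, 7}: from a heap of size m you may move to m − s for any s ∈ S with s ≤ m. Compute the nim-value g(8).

0

Grundy values for subtraction set {1, 7}:
k:     0  1  2  3  4  5  6  7  8
g(k):  0  1  0  1  0  1  0  1  0
So g(8) = 0.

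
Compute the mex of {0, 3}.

1

0 is in the set but 1 is not, so the mex is 1.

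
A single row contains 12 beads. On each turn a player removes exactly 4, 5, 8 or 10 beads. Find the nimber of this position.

3

Build the Grundy sequence with g(k) = mex{g(k−s) : s ∈ {4, 5, 8, 10}, s ≤ k}:
k:     0  1  2  3  4  5  6  7  8  9 10 11 12
g(k):  0  0  0  0  1  1  1  1  2  2  2  2  3
So g(12) = 3.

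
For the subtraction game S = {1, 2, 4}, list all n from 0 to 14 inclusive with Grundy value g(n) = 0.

Grundy values for subtraction set {1, 2, 4}:
k:     0  1  2  3  4  5  6  7  8  9 10 11 12 13 14
g(k):  0  1  2  0  1  2  0  1  2  0  1  2  0  1  2
The P-positions (g = 0) in 0..14 are 0, 3, 6, 9, 12.

0, 3, 6, 9, 12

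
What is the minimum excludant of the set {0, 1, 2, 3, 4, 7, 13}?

The values 0, 1, 2, 3, 4 are all present; 5 is the first non-negative integer missing from the set.

5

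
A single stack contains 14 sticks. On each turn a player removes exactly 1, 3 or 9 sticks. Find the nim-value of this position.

0

Build the Grundy sequence with g(k) = mex{g(k−s) : s ∈ {1, 3, 9}, s ≤ k}:
k:     0  1  2  3  4  5  6  7  8  9 10 11 12 13 14
g(k):  0  1  0  1  0  1  0  1  0  1  0  1  0  1  0
So g(14) = 0.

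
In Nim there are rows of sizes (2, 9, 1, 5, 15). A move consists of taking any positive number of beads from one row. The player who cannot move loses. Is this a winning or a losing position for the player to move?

In binary:
  0010  (2)
  1001  (9)
  0001  (1)
  0101  (5)
  1111  (15)
  ----
  0000  (0)
The nim-sum is 0, so this is a P-position: the player to move is in a losing position under optimal play.

Losing position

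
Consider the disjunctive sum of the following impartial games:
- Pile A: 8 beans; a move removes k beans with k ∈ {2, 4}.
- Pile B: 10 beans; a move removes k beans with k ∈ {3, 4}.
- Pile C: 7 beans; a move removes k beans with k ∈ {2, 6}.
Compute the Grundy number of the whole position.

Build the Grundy sequence for pile A with g(k) = mex{g(k−s) : s ∈ {2, 4}, s ≤ k}:
k:     0  1  2  3  4  5  6  7  8
g(k):  0  0  1  1  2  2  0  0  1
So g(8) = 1.
Build the Grundy sequence for pile B with g(k) = mex{g(k−s) : s ∈ {3, 4}, s ≤ k}:
g(0) = mex{} = 0
g(1) = mex{} = 0
g(2) = mex{} = 0
g(3) = mex{0} = 1
g(4) = mex{0} = 1
g(5) = mex{0} = 1
g(6) = mex{0,1} = 2
g(7) = mex{1} = 0
g(8) = mex{1} = 0
g(9) = mex{1,2} = 0
g(10) = mex{0,2} = 1
So g(10) = 1.
Build the Grundy sequence for pile C with g(k) = mex{g(k−s) : s ∈ {2, 6}, s ≤ k}:
k:     0  1  2  3  4  5  6  7
g(k):  0  0  1  1  0  0  1  1
So g(7) = 1.
By the Sprague-Grundy theorem, the Grundy value of a sum of independent games is the XOR of the component values.
Combined value = 1 ⊕ 1 ⊕ 1 = 1.

1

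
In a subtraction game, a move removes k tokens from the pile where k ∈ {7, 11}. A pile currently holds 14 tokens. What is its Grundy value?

2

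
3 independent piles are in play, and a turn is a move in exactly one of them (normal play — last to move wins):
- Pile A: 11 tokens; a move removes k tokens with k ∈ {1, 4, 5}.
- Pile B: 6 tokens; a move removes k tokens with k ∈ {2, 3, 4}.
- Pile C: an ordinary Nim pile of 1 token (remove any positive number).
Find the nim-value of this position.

For pile A, compute g(0), g(1), … with moves {1, 4, 5}:
k:     0  1  2  3  4  5  6  7  8  9 10 11
g(k):  0  1  0  1  2  3  2  3  0  1  0  1
So g(11) = 1.
Grundy values for pile B (subtraction set {2, 3, 4}):
k:     0  1  2  3  4  5  6
g(k):  0  0  1  1  2  2  0
So g(6) = 0.
Pile C is a plain Nim pile of size 1, so its Grundy value is 1.
By the Sprague-Grundy theorem, the Grundy value of a sum of independent games is the XOR of the component values.
Combined value = 1 XOR 0 XOR 1 = 0.

0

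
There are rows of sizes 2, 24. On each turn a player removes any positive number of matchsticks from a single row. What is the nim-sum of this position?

Write each in binary and XOR column by column:
  00010  (2)
  11000  (24)
  -----
  11010  (26)

26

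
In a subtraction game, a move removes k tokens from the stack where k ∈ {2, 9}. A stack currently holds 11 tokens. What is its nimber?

Build the Grundy sequence with g(k) = mex{g(k−s) : s ∈ {2, 9}, s ≤ k}:
k:     0  1  2  3  4  5  6  7  8  9 10 11
g(k):  0  0  1  1  0  0  1  1  0  2  1  0
So g(11) = 0.

0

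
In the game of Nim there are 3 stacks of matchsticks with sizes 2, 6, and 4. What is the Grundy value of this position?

Compute the nim-sum pairwise:
2 ⊕ 6 = 4
4 ⊕ 4 = 0

0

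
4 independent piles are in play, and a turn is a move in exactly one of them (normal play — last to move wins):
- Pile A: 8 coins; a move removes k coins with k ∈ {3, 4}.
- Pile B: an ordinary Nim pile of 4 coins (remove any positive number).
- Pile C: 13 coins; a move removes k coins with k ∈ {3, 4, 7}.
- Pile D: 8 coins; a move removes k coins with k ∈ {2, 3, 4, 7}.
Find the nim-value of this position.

4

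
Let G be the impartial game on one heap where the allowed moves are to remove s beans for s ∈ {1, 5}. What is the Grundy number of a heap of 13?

Build the Grundy sequence with g(k) = mex{g(k−s) : s ∈ {1, 5}, s ≤ k}:
g(0) = mex{} = 0
g(1) = mex{0} = 1
g(2) = mex{1} = 0
g(3) = mex{0} = 1
g(4) = mex{1} = 0
g(5) = mex{0} = 1
g(6) = mex{1} = 0
g(7) = mex{0} = 1
g(8) = mex{1} = 0
g(9) = mex{0} = 1
g(10) = mex{1} = 0
g(11) = mex{0} = 1
g(12) = mex{1} = 0
g(13) = mex{0} = 1
So g(13) = 1.

1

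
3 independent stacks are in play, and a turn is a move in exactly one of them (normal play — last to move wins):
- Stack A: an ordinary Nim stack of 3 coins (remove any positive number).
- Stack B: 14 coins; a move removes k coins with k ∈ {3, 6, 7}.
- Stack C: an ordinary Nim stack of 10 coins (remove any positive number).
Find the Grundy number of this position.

8

Stack A is a plain Nim stack of size 3, so its Grundy value is 3.
For stack B, compute g(0), g(1), … with moves {3, 6, 7}:
k:     0  1  2  3  4  5  6  7  8  9 10 11 12 13 14
g(k):  0  0  0  1  1  1  2  2  2  3  0  0  0  1  1
So g(14) = 1.
Stack C is a plain Nim stack of size 10, so its Grundy value is 10.
By the Sprague-Grundy theorem, the Grundy value of a sum of independent games is the XOR of the component values.
Combined value = 3 XOR 1 XOR 10 = 8.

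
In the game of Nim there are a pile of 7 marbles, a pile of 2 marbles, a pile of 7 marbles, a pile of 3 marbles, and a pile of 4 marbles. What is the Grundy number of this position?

Compute the nim-sum pairwise:
7 ⊕ 2 = 5
5 ⊕ 7 = 2
2 ⊕ 3 = 1
1 ⊕ 4 = 5

5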